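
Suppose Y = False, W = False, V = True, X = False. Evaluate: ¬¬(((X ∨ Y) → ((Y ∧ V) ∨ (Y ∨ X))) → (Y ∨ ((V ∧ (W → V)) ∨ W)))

True

X ∨ Y = False ∨ False = False
Y ∧ V = False ∧ True = False
Y ∨ X = False ∨ False = False
(Y ∧ V) ∨ (Y ∨ X) = False ∨ False = False
(X ∨ Y) → ((Y ∧ V) ∨ (Y ∨ X)) = False → False = True
W → V = False → True = True
V ∧ (W → V) = True ∧ True = True
(V ∧ (W → V)) ∨ W = True ∨ False = True
Y ∨ ((V ∧ (W → V)) ∨ W) = False ∨ True = True
((X ∨ Y) → ((Y ∧ V) ∨ (Y ∨ X))) → (Y ∨ ((V ∧ (W → V)) ∨ W)) = True → True = True
¬(((X ∨ Y) → ((Y ∧ V) ∨ (Y ∨ X))) → (Y ∨ ((V ∧ (W → V)) ∨ W))) = ¬True = False
¬¬(((X ∨ Y) → ((Y ∧ V) ∨ (Y ∨ X))) → (Y ∨ ((V ∧ (W → V)) ∨ W))) = ¬False = True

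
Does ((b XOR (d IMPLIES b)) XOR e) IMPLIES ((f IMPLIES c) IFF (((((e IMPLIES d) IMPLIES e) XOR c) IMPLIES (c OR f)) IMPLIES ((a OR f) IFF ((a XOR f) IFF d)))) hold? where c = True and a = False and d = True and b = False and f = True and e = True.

Substituting c=True, a=False, d=True, b=False, f=True, e=True:
d IMPLIES b = True IMPLIES False = False
b XOR (d IMPLIES b) = False XOR False = False
(b XOR (d IMPLIES b)) XOR e = False XOR True = True
f IMPLIES c = True IMPLIES True = True
e IMPLIES d = True IMPLIES True = True
(e IMPLIES d) IMPLIES e = True IMPLIES True = True
((e IMPLIES d) IMPLIES e) XOR c = True XOR True = False
c OR f = True OR True = True
(((e IMPLIES d) IMPLIES e) XOR c) IMPLIES (c OR f) = False IMPLIES True = True
a OR f = False OR True = True
a XOR f = False XOR True = True
(a XOR f) IFF d = True IFF True = True
(a OR f) IFF ((a XOR f) IFF d) = True IFF True = True
((((e IMPLIES d) IMPLIES e) XOR c) IMPLIES (c OR f)) IMPLIES ((a OR f) IFF ((a XOR f) IFF d)) = True IMPLIES True = True
(f IMPLIES c) IFF (((((e IMPLIES d) IMPLIES e) XOR c) IMPLIES (c OR f)) IMPLIES ((a OR f) IFF ((a XOR f) IFF d))) = True IFF True = True
((b XOR (d IMPLIES b)) XOR e) IMPLIES ((f IMPLIES c) IFF (((((e IMPLIES d) IMPLIES e) XOR c) IMPLIES (c OR f)) IMPLIES ((a OR f) IFF ((a XOR f) IFF d)))) = True IMPLIES True = True

True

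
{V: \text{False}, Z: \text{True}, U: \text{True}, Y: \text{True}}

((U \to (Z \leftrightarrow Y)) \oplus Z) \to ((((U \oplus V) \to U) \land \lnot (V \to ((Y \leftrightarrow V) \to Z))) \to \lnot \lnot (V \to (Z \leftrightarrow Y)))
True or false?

\text{True}

Substituting V=\text{False}, Z=\text{True}, U=\text{True}, Y=\text{True}:
Z \leftrightarrow Y = \text{True} \leftrightarrow \text{True} = \text{True}
U \to (Z \leftrightarrow Y) = \text{True} \to \text{True} = \text{True}
(U \to (Z \leftrightarrow Y)) \oplus Z = \text{True} \oplus \text{True} = \text{False}
U \oplus V = \text{True} \oplus \text{False} = \text{True}
(U \oplus V) \to U = \text{True} \to \text{True} = \text{True}
Y \leftrightarrow V = \text{True} \leftrightarrow \text{False} = \text{False}
(Y \leftrightarrow V) \to Z = \text{False} \to \text{True} = \text{True}
V \to ((Y \leftrightarrow V) \to Z) = \text{False} \to \text{True} = \text{True}
\lnot (V \to ((Y \leftrightarrow V) \to Z)) = \lnot \text{True} = \text{False}
((U \oplus V) \to U) \land \lnot (V \to ((Y \leftrightarrow V) \to Z)) = \text{True} \land \text{False} = \text{False}
Z \leftrightarrow Y = \text{True} \leftrightarrow \text{True} = \text{True}
V \to (Z \leftrightarrow Y) = \text{False} \to \text{True} = \text{True}
\lnot (V \to (Z \leftrightarrow Y)) = \lnot \text{True} = \text{False}
\lnot \lnot (V \to (Z \leftrightarrow Y)) = \lnot \text{False} = \text{True}
(((U \oplus V) \to U) \land \lnot (V \to ((Y \leftrightarrow V) \to Z))) \to \lnot \lnot (V \to (Z \leftrightarrow Y)) = \text{False} \to \text{True} = \text{True}
((U \to (Z \leftrightarrow Y)) \oplus Z) \to ((((U \oplus V) \to U) \land \lnot (V \to ((Y \leftrightarrow V) \to Z))) \to \lnot \lnot (V \to (Z \leftrightarrow Y))) = \text{False} \to \text{True} = \text{True}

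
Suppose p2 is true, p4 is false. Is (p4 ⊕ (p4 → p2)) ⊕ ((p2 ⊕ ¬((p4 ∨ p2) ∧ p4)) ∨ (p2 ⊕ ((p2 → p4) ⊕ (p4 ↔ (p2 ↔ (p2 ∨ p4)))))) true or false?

p4 → p2 = F → T = T
p4 ⊕ (p4 → p2) = F ⊕ T = T
p4 ∨ p2 = F ∨ T = T
(p4 ∨ p2) ∧ p4 = T ∧ F = F
¬((p4 ∨ p2) ∧ p4) = ¬F = T
p2 ⊕ ¬((p4 ∨ p2) ∧ p4) = T ⊕ T = F
p2 → p4 = T → F = F
p2 ∨ p4 = T ∨ F = T
p2 ↔ (p2 ∨ p4) = T ↔ T = T
p4 ↔ (p2 ↔ (p2 ∨ p4)) = F ↔ T = F
(p2 → p4) ⊕ (p4 ↔ (p2 ↔ (p2 ∨ p4))) = F ⊕ F = F
p2 ⊕ ((p2 → p4) ⊕ (p4 ↔ (p2 ↔ (p2 ∨ p4)))) = T ⊕ F = T
(p2 ⊕ ¬((p4 ∨ p2) ∧ p4)) ∨ (p2 ⊕ ((p2 → p4) ⊕ (p4 ↔ (p2 ↔ (p2 ∨ p4))))) = F ∨ T = T
(p4 ⊕ (p4 → p2)) ⊕ ((p2 ⊕ ¬((p4 ∨ p2) ∧ p4)) ∨ (p2 ⊕ ((p2 → p4) ⊕ (p4 ↔ (p2 ↔ (p2 ∨ p4)))))) = T ⊕ T = F

F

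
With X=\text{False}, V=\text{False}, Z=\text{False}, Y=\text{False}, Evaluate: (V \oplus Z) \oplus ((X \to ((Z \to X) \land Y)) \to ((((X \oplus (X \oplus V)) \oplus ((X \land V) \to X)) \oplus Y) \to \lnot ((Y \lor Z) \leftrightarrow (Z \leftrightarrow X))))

V \oplus Z = \text{False} \oplus \text{False} = \text{False}
Z \to X = \text{False} \to \text{False} = \text{True}
(Z \to X) \land Y = \text{True} \land \text{False} = \text{False}
X \to ((Z \to X) \land Y) = \text{False} \to \text{False} = \text{True}
X \oplus V = \text{False} \oplus \text{False} = \text{False}
X \oplus (X \oplus V) = \text{False} \oplus \text{False} = \text{False}
X \land V = \text{False} \land \text{False} = \text{False}
(X \land V) \to X = \text{False} \to \text{False} = \text{True}
(X \oplus (X \oplus V)) \oplus ((X \land V) \to X) = \text{False} \oplus \text{True} = \text{True}
((X \oplus (X \oplus V)) \oplus ((X \land V) \to X)) \oplus Y = \text{True} \oplus \text{False} = \text{True}
Y \lor Z = \text{False} \lor \text{False} = \text{False}
Z \leftrightarrow X = \text{False} \leftrightarrow \text{False} = \text{True}
(Y \lor Z) \leftrightarrow (Z \leftrightarrow X) = \text{False} \leftrightarrow \text{True} = \text{False}
\lnot ((Y \lor Z) \leftrightarrow (Z \leftrightarrow X)) = \lnot \text{False} = \text{True}
(((X \oplus (X \oplus V)) \oplus ((X \land V) \to X)) \oplus Y) \to \lnot ((Y \lor Z) \leftrightarrow (Z \leftrightarrow X)) = \text{True} \to \text{True} = \text{True}
(X \to ((Z \to X) \land Y)) \to ((((X \oplus (X \oplus V)) \oplus ((X \land V) \to X)) \oplus Y) \to \lnot ((Y \lor Z) \leftrightarrow (Z \leftrightarrow X))) = \text{True} \to \text{True} = \text{True}
(V \oplus Z) \oplus ((X \to ((Z \to X) \land Y)) \to ((((X \oplus (X \oplus V)) \oplus ((X \land V) \to X)) \oplus Y) \to \lnot ((Y \lor Z) \leftrightarrow (Z \leftrightarrow X)))) = \text{False} \oplus \text{True} = \text{True}

\text{True}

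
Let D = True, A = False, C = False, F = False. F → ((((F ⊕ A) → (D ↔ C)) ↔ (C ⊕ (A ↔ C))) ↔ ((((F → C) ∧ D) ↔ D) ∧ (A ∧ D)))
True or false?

F ⊕ A = False ⊕ False = False
D ↔ C = True ↔ False = False
(F ⊕ A) → (D ↔ C) = False → False = True
A ↔ C = False ↔ False = True
C ⊕ (A ↔ C) = False ⊕ True = True
((F ⊕ A) → (D ↔ C)) ↔ (C ⊕ (A ↔ C)) = True ↔ True = True
F → C = False → False = True
(F → C) ∧ D = True ∧ True = True
((F → C) ∧ D) ↔ D = True ↔ True = True
A ∧ D = False ∧ True = False
(((F → C) ∧ D) ↔ D) ∧ (A ∧ D) = True ∧ False = False
(((F ⊕ A) → (D ↔ C)) ↔ (C ⊕ (A ↔ C))) ↔ ((((F → C) ∧ D) ↔ D) ∧ (A ∧ D)) = True ↔ False = False
F → ((((F ⊕ A) → (D ↔ C)) ↔ (C ⊕ (A ↔ C))) ↔ ((((F → C) ∧ D) ↔ D) ∧ (A ∧ D))) = False → False = True

True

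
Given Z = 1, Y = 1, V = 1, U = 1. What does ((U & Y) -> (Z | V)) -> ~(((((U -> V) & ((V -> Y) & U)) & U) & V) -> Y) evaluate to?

U & Y = 1 & 1 = 1
Z | V = 1 | 1 = 1
(U & Y) -> (Z | V) = 1 -> 1 = 1
U -> V = 1 -> 1 = 1
V -> Y = 1 -> 1 = 1
(V -> Y) & U = 1 & 1 = 1
(U -> V) & ((V -> Y) & U) = 1 & 1 = 1
((U -> V) & ((V -> Y) & U)) & U = 1 & 1 = 1
(((U -> V) & ((V -> Y) & U)) & U) & V = 1 & 1 = 1
((((U -> V) & ((V -> Y) & U)) & U) & V) -> Y = 1 -> 1 = 1
~(((((U -> V) & ((V -> Y) & U)) & U) & V) -> Y) = ~1 = 0
((U & Y) -> (Z | V)) -> ~(((((U -> V) & ((V -> Y) & U)) & U) & V) -> Y) = 1 -> 0 = 0

0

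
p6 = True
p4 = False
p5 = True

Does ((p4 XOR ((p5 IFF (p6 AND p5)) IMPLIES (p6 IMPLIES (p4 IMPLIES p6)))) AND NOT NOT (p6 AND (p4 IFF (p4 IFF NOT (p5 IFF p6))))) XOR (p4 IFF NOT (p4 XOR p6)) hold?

True

p6 AND p5 = True AND True = True
p5 IFF (p6 AND p5) = True IFF True = True
p4 IMPLIES p6 = False IMPLIES True = True
p6 IMPLIES (p4 IMPLIES p6) = True IMPLIES True = True
(p5 IFF (p6 AND p5)) IMPLIES (p6 IMPLIES (p4 IMPLIES p6)) = True IMPLIES True = True
p4 XOR ((p5 IFF (p6 AND p5)) IMPLIES (p6 IMPLIES (p4 IMPLIES p6))) = False XOR True = True
p5 IFF p6 = True IFF True = True
NOT (p5 IFF p6) = NOT True = False
p4 IFF NOT (p5 IFF p6) = False IFF False = True
p4 IFF (p4 IFF NOT (p5 IFF p6)) = False IFF True = False
p6 AND (p4 IFF (p4 IFF NOT (p5 IFF p6))) = True AND False = False
NOT (p6 AND (p4 IFF (p4 IFF NOT (p5 IFF p6)))) = NOT False = True
NOT NOT (p6 AND (p4 IFF (p4 IFF NOT (p5 IFF p6)))) = NOT True = False
(p4 XOR ((p5 IFF (p6 AND p5)) IMPLIES (p6 IMPLIES (p4 IMPLIES p6)))) AND NOT NOT (p6 AND (p4 IFF (p4 IFF NOT (p5 IFF p6)))) = True AND False = False
p4 XOR p6 = False XOR True = True
NOT (p4 XOR p6) = NOT True = False
p4 IFF NOT (p4 XOR p6) = False IFF False = True
((p4 XOR ((p5 IFF (p6 AND p5)) IMPLIES (p6 IMPLIES (p4 IMPLIES p6)))) AND NOT NOT (p6 AND (p4 IFF (p4 IFF NOT (p5 IFF p6))))) XOR (p4 IFF NOT (p4 XOR p6)) = False XOR True = True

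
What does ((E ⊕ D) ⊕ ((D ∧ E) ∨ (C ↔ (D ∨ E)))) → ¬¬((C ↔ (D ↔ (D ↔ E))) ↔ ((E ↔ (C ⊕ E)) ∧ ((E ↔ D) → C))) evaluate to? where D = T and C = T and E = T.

Substituting D=T, C=T, E=T:
E ⊕ D = T ⊕ T = F
D ∧ E = T ∧ T = T
D ∨ E = T ∨ T = T
C ↔ (D ∨ E) = T ↔ T = T
(D ∧ E) ∨ (C ↔ (D ∨ E)) = T ∨ T = T
(E ⊕ D) ⊕ ((D ∧ E) ∨ (C ↔ (D ∨ E))) = F ⊕ T = T
D ↔ E = T ↔ T = T
D ↔ (D ↔ E) = T ↔ T = T
C ↔ (D ↔ (D ↔ E)) = T ↔ T = T
C ⊕ E = T ⊕ T = F
E ↔ (C ⊕ E) = T ↔ F = F
E ↔ D = T ↔ T = T
(E ↔ D) → C = T → T = T
(E ↔ (C ⊕ E)) ∧ ((E ↔ D) → C) = F ∧ T = F
(C ↔ (D ↔ (D ↔ E))) ↔ ((E ↔ (C ⊕ E)) ∧ ((E ↔ D) → C)) = T ↔ F = F
¬((C ↔ (D ↔ (D ↔ E))) ↔ ((E ↔ (C ⊕ E)) ∧ ((E ↔ D) → C))) = ¬F = T
¬¬((C ↔ (D ↔ (D ↔ E))) ↔ ((E ↔ (C ⊕ E)) ∧ ((E ↔ D) → C))) = ¬T = F
((E ⊕ D) ⊕ ((D ∧ E) ∨ (C ↔ (D ∨ E)))) → ¬¬((C ↔ (D ↔ (D ↔ E))) ↔ ((E ↔ (C ⊕ E)) ∧ ((E ↔ D) → C))) = T → F = F

F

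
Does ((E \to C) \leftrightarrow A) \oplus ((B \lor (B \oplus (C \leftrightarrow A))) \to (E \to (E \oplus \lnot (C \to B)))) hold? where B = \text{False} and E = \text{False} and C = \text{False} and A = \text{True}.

\text{False}

Substituting B=\text{False}, E=\text{False}, C=\text{False}, A=\text{True}:
E \to C = \text{False} \to \text{False} = \text{True}
(E \to C) \leftrightarrow A = \text{True} \leftrightarrow \text{True} = \text{True}
C \leftrightarrow A = \text{False} \leftrightarrow \text{True} = \text{False}
B \oplus (C \leftrightarrow A) = \text{False} \oplus \text{False} = \text{False}
B \lor (B \oplus (C \leftrightarrow A)) = \text{False} \lor \text{False} = \text{False}
C \to B = \text{False} \to \text{False} = \text{True}
\lnot (C \to B) = \lnot \text{True} = \text{False}
E \oplus \lnot (C \to B) = \text{False} \oplus \text{False} = \text{False}
E \to (E \oplus \lnot (C \to B)) = \text{False} \to \text{False} = \text{True}
(B \lor (B \oplus (C \leftrightarrow A))) \to (E \to (E \oplus \lnot (C \to B))) = \text{False} \to \text{True} = \text{True}
((E \to C) \leftrightarrow A) \oplus ((B \lor (B \oplus (C \leftrightarrow A))) \to (E \to (E \oplus \lnot (C \to B)))) = \text{True} \oplus \text{True} = \text{False}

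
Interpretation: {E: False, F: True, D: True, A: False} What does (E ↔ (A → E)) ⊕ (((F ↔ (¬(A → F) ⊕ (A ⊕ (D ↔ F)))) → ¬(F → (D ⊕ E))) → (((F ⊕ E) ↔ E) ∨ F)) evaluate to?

True

A → E = False → False = True
E ↔ (A → E) = False ↔ True = False
A → F = False → True = True
¬(A → F) = ¬True = False
D ↔ F = True ↔ True = True
A ⊕ (D ↔ F) = False ⊕ True = True
¬(A → F) ⊕ (A ⊕ (D ↔ F)) = False ⊕ True = True
F ↔ (¬(A → F) ⊕ (A ⊕ (D ↔ F))) = True ↔ True = True
D ⊕ E = True ⊕ False = True
F → (D ⊕ E) = True → True = True
¬(F → (D ⊕ E)) = ¬True = False
(F ↔ (¬(A → F) ⊕ (A ⊕ (D ↔ F)))) → ¬(F → (D ⊕ E)) = True → False = False
F ⊕ E = True ⊕ False = True
(F ⊕ E) ↔ E = True ↔ False = False
((F ⊕ E) ↔ E) ∨ F = False ∨ True = True
((F ↔ (¬(A → F) ⊕ (A ⊕ (D ↔ F)))) → ¬(F → (D ⊕ E))) → (((F ⊕ E) ↔ E) ∨ F) = False → True = True
(E ↔ (A → E)) ⊕ (((F ↔ (¬(A → F) ⊕ (A ⊕ (D ↔ F)))) → ¬(F → (D ⊕ E))) → (((F ⊕ E) ↔ E) ∨ F)) = False ⊕ True = True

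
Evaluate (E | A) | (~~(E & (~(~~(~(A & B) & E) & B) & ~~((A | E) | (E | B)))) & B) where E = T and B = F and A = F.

T

Substituting E=T, B=F, A=F:
E | A = T | F = T
A & B = F & F = F
~(A & B) = ~F = T
~(A & B) & E = T & T = T
~(~(A & B) & E) = ~T = F
~~(~(A & B) & E) = ~F = T
~~(~(A & B) & E) & B = T & F = F
~(~~(~(A & B) & E) & B) = ~F = T
A | E = F | T = T
E | B = T | F = T
(A | E) | (E | B) = T | T = T
~((A | E) | (E | B)) = ~T = F
~~((A | E) | (E | B)) = ~F = T
~(~~(~(A & B) & E) & B) & ~~((A | E) | (E | B)) = T & T = T
E & (~(~~(~(A & B) & E) & B) & ~~((A | E) | (E | B))) = T & T = T
~(E & (~(~~(~(A & B) & E) & B) & ~~((A | E) | (E | B)))) = ~T = F
~~(E & (~(~~(~(A & B) & E) & B) & ~~((A | E) | (E | B)))) = ~F = T
~~(E & (~(~~(~(A & B) & E) & B) & ~~((A | E) | (E | B)))) & B = T & F = F
(E | A) | (~~(E & (~(~~(~(A & B) & E) & B) & ~~((A | E) | (E | B)))) & B) = T | F = T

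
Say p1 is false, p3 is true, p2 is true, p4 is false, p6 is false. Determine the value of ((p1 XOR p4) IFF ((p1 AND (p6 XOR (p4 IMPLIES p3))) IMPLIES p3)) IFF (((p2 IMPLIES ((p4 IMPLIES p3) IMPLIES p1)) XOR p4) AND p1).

True

p1 XOR p4 = False XOR False = False
p4 IMPLIES p3 = False IMPLIES True = True
p6 XOR (p4 IMPLIES p3) = False XOR True = True
p1 AND (p6 XOR (p4 IMPLIES p3)) = False AND True = False
(p1 AND (p6 XOR (p4 IMPLIES p3))) IMPLIES p3 = False IMPLIES True = True
(p1 XOR p4) IFF ((p1 AND (p6 XOR (p4 IMPLIES p3))) IMPLIES p3) = False IFF True = False
p4 IMPLIES p3 = False IMPLIES True = True
(p4 IMPLIES p3) IMPLIES p1 = True IMPLIES False = False
p2 IMPLIES ((p4 IMPLIES p3) IMPLIES p1) = True IMPLIES False = False
(p2 IMPLIES ((p4 IMPLIES p3) IMPLIES p1)) XOR p4 = False XOR False = False
((p2 IMPLIES ((p4 IMPLIES p3) IMPLIES p1)) XOR p4) AND p1 = False AND False = False
((p1 XOR p4) IFF ((p1 AND (p6 XOR (p4 IMPLIES p3))) IMPLIES p3)) IFF (((p2 IMPLIES ((p4 IMPLIES p3) IMPLIES p1)) XOR p4) AND p1) = False IFF False = True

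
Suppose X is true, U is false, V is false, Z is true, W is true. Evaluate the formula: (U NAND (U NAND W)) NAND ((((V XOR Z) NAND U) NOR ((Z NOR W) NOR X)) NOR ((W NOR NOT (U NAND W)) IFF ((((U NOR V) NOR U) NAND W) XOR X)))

Substituting X=true, U=false, V=false, Z=true, W=true:
U NAND W = false NAND true = true
U NAND (U NAND W) = false NAND true = true
V XOR Z = false XOR true = true
(V XOR Z) NAND U = true NAND false = true
Z NOR W = true NOR true = false
(Z NOR W) NOR X = false NOR true = false
((V XOR Z) NAND U) NOR ((Z NOR W) NOR X) = true NOR false = false
U NAND W = false NAND true = true
NOT (U NAND W) = NOT true = false
W NOR NOT (U NAND W) = true NOR false = false
U NOR V = false NOR false = true
(U NOR V) NOR U = true NOR false = false
((U NOR V) NOR U) NAND W = false NAND true = true
(((U NOR V) NOR U) NAND W) XOR X = true XOR true = false
(W NOR NOT (U NAND W)) IFF ((((U NOR V) NOR U) NAND W) XOR X) = false IFF false = true
(((V XOR Z) NAND U) NOR ((Z NOR W) NOR X)) NOR ((W NOR NOT (U NAND W)) IFF ((((U NOR V) NOR U) NAND W) XOR X)) = false NOR true = false
(U NAND (U NAND W)) NAND ((((V XOR Z) NAND U) NOR ((Z NOR W) NOR X)) NOR ((W NOR NOT (U NAND W)) IFF ((((U NOR V) NOR U) NAND W) XOR X))) = true NAND false = true

true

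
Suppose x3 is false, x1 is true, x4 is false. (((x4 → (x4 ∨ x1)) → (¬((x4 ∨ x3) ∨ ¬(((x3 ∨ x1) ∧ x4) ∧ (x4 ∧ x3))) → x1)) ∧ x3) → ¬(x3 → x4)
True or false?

x4 ∨ x1 = F ∨ T = T
x4 → (x4 ∨ x1) = F → T = T
x4 ∨ x3 = F ∨ F = F
x3 ∨ x1 = F ∨ T = T
(x3 ∨ x1) ∧ x4 = T ∧ F = F
x4 ∧ x3 = F ∧ F = F
((x3 ∨ x1) ∧ x4) ∧ (x4 ∧ x3) = F ∧ F = F
¬(((x3 ∨ x1) ∧ x4) ∧ (x4 ∧ x3)) = ¬F = T
(x4 ∨ x3) ∨ ¬(((x3 ∨ x1) ∧ x4) ∧ (x4 ∧ x3)) = F ∨ T = T
¬((x4 ∨ x3) ∨ ¬(((x3 ∨ x1) ∧ x4) ∧ (x4 ∧ x3))) = ¬T = F
¬((x4 ∨ x3) ∨ ¬(((x3 ∨ x1) ∧ x4) ∧ (x4 ∧ x3))) → x1 = F → T = T
(x4 → (x4 ∨ x1)) → (¬((x4 ∨ x3) ∨ ¬(((x3 ∨ x1) ∧ x4) ∧ (x4 ∧ x3))) → x1) = T → T = T
((x4 → (x4 ∨ x1)) → (¬((x4 ∨ x3) ∨ ¬(((x3 ∨ x1) ∧ x4) ∧ (x4 ∧ x3))) → x1)) ∧ x3 = T ∧ F = F
x3 → x4 = F → F = T
¬(x3 → x4) = ¬T = F
(((x4 → (x4 ∨ x1)) → (¬((x4 ∨ x3) ∨ ¬(((x3 ∨ x1) ∧ x4) ∧ (x4 ∧ x3))) → x1)) ∧ x3) → ¬(x3 → x4) = F → F = T

T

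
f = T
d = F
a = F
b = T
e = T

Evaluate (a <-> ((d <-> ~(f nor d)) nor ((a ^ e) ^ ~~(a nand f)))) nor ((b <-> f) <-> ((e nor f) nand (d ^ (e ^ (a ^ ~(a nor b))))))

f nor d = T nor F = F
~(f nor d) = ~F = T
d <-> ~(f nor d) = F <-> T = F
a ^ e = F ^ T = T
a nand f = F nand T = T
~(a nand f) = ~T = F
~~(a nand f) = ~F = T
(a ^ e) ^ ~~(a nand f) = T ^ T = F
(d <-> ~(f nor d)) nor ((a ^ e) ^ ~~(a nand f)) = F nor F = T
a <-> ((d <-> ~(f nor d)) nor ((a ^ e) ^ ~~(a nand f))) = F <-> T = F
b <-> f = T <-> T = T
e nor f = T nor T = F
a nor b = F nor T = F
~(a nor b) = ~F = T
a ^ ~(a nor b) = F ^ T = T
e ^ (a ^ ~(a nor b)) = T ^ T = F
d ^ (e ^ (a ^ ~(a nor b))) = F ^ F = F
(e nor f) nand (d ^ (e ^ (a ^ ~(a nor b)))) = F nand F = T
(b <-> f) <-> ((e nor f) nand (d ^ (e ^ (a ^ ~(a nor b))))) = T <-> T = T
(a <-> ((d <-> ~(f nor d)) nor ((a ^ e) ^ ~~(a nand f)))) nor ((b <-> f) <-> ((e nor f) nand (d ^ (e ^ (a ^ ~(a nor b)))))) = F nor T = F

F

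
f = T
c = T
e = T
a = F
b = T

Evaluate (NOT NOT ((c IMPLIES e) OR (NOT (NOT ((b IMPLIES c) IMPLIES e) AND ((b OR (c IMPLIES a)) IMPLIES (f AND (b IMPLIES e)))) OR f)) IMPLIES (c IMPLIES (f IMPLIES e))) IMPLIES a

F

c IMPLIES e = T IMPLIES T = T
b IMPLIES c = T IMPLIES T = T
(b IMPLIES c) IMPLIES e = T IMPLIES T = T
NOT ((b IMPLIES c) IMPLIES e) = NOT T = F
c IMPLIES a = T IMPLIES F = F
b OR (c IMPLIES a) = T OR F = T
b IMPLIES e = T IMPLIES T = T
f AND (b IMPLIES e) = T AND T = T
(b OR (c IMPLIES a)) IMPLIES (f AND (b IMPLIES e)) = T IMPLIES T = T
NOT ((b IMPLIES c) IMPLIES e) AND ((b OR (c IMPLIES a)) IMPLIES (f AND (b IMPLIES e))) = F AND T = F
NOT (NOT ((b IMPLIES c) IMPLIES e) AND ((b OR (c IMPLIES a)) IMPLIES (f AND (b IMPLIES e)))) = NOT F = T
NOT (NOT ((b IMPLIES c) IMPLIES e) AND ((b OR (c IMPLIES a)) IMPLIES (f AND (b IMPLIES e)))) OR f = T OR T = T
(c IMPLIES e) OR (NOT (NOT ((b IMPLIES c) IMPLIES e) AND ((b OR (c IMPLIES a)) IMPLIES (f AND (b IMPLIES e)))) OR f) = T OR T = T
NOT ((c IMPLIES e) OR (NOT (NOT ((b IMPLIES c) IMPLIES e) AND ((b OR (c IMPLIES a)) IMPLIES (f AND (b IMPLIES e)))) OR f)) = NOT T = F
NOT NOT ((c IMPLIES e) OR (NOT (NOT ((b IMPLIES c) IMPLIES e) AND ((b OR (c IMPLIES a)) IMPLIES (f AND (b IMPLIES e)))) OR f)) = NOT F = T
f IMPLIES e = T IMPLIES T = T
c IMPLIES (f IMPLIES e) = T IMPLIES T = T
NOT NOT ((c IMPLIES e) OR (NOT (NOT ((b IMPLIES c) IMPLIES e) AND ((b OR (c IMPLIES a)) IMPLIES (f AND (b IMPLIES e)))) OR f)) IMPLIES (c IMPLIES (f IMPLIES e)) = T IMPLIES T = T
(NOT NOT ((c IMPLIES e) OR (NOT (NOT ((b IMPLIES c) IMPLIES e) AND ((b OR (c IMPLIES a)) IMPLIES (f AND (b IMPLIES e)))) OR f)) IMPLIES (c IMPLIES (f IMPLIES e))) IMPLIES a = T IMPLIES F = F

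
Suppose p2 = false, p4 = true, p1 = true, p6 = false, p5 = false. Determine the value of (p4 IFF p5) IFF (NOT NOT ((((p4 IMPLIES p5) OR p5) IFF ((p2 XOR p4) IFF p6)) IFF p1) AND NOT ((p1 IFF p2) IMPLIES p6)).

p4 IFF p5 = true IFF false = false
p4 IMPLIES p5 = true IMPLIES false = false
(p4 IMPLIES p5) OR p5 = false OR false = false
p2 XOR p4 = false XOR true = true
(p2 XOR p4) IFF p6 = true IFF false = false
((p4 IMPLIES p5) OR p5) IFF ((p2 XOR p4) IFF p6) = false IFF false = true
(((p4 IMPLIES p5) OR p5) IFF ((p2 XOR p4) IFF p6)) IFF p1 = true IFF true = true
NOT ((((p4 IMPLIES p5) OR p5) IFF ((p2 XOR p4) IFF p6)) IFF p1) = NOT true = false
NOT NOT ((((p4 IMPLIES p5) OR p5) IFF ((p2 XOR p4) IFF p6)) IFF p1) = NOT false = true
p1 IFF p2 = true IFF false = false
(p1 IFF p2) IMPLIES p6 = false IMPLIES false = true
NOT ((p1 IFF p2) IMPLIES p6) = NOT true = false
NOT NOT ((((p4 IMPLIES p5) OR p5) IFF ((p2 XOR p4) IFF p6)) IFF p1) AND NOT ((p1 IFF p2) IMPLIES p6) = true AND false = false
(p4 IFF p5) IFF (NOT NOT ((((p4 IMPLIES p5) OR p5) IFF ((p2 XOR p4) IFF p6)) IFF p1) AND NOT ((p1 IFF p2) IMPLIES p6)) = false IFF false = true

true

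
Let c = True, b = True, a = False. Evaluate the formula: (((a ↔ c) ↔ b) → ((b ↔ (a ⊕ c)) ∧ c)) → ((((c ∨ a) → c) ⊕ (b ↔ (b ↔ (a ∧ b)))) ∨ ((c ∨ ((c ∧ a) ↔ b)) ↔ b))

a ↔ c = False ↔ True = False
(a ↔ c) ↔ b = False ↔ True = False
a ⊕ c = False ⊕ True = True
b ↔ (a ⊕ c) = True ↔ True = True
(b ↔ (a ⊕ c)) ∧ c = True ∧ True = True
((a ↔ c) ↔ b) → ((b ↔ (a ⊕ c)) ∧ c) = False → True = True
c ∨ a = True ∨ False = True
(c ∨ a) → c = True → True = True
a ∧ b = False ∧ True = False
b ↔ (a ∧ b) = True ↔ False = False
b ↔ (b ↔ (a ∧ b)) = True ↔ False = False
((c ∨ a) → c) ⊕ (b ↔ (b ↔ (a ∧ b))) = True ⊕ False = True
c ∧ a = True ∧ False = False
(c ∧ a) ↔ b = False ↔ True = False
c ∨ ((c ∧ a) ↔ b) = True ∨ False = True
(c ∨ ((c ∧ a) ↔ b)) ↔ b = True ↔ True = True
(((c ∨ a) → c) ⊕ (b ↔ (b ↔ (a ∧ b)))) ∨ ((c ∨ ((c ∧ a) ↔ b)) ↔ b) = True ∨ True = True
(((a ↔ c) ↔ b) → ((b ↔ (a ⊕ c)) ∧ c)) → ((((c ∨ a) → c) ⊕ (b ↔ (b ↔ (a ∧ b)))) ∨ ((c ∨ ((c ∧ a) ↔ b)) ↔ b)) = True → True = True

True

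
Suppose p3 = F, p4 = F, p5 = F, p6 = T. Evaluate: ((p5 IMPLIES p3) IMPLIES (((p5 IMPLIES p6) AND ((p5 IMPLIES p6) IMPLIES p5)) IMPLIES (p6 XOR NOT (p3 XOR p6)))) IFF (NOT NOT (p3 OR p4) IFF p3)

p5 IMPLIES p3 = F IMPLIES F = T
p5 IMPLIES p6 = F IMPLIES T = T
p5 IMPLIES p6 = F IMPLIES T = T
(p5 IMPLIES p6) IMPLIES p5 = T IMPLIES F = F
(p5 IMPLIES p6) AND ((p5 IMPLIES p6) IMPLIES p5) = T AND F = F
p3 XOR p6 = F XOR T = T
NOT (p3 XOR p6) = NOT T = F
p6 XOR NOT (p3 XOR p6) = T XOR F = T
((p5 IMPLIES p6) AND ((p5 IMPLIES p6) IMPLIES p5)) IMPLIES (p6 XOR NOT (p3 XOR p6)) = F IMPLIES T = T
(p5 IMPLIES p3) IMPLIES (((p5 IMPLIES p6) AND ((p5 IMPLIES p6) IMPLIES p5)) IMPLIES (p6 XOR NOT (p3 XOR p6))) = T IMPLIES T = T
p3 OR p4 = F OR F = F
NOT (p3 OR p4) = NOT F = T
NOT NOT (p3 OR p4) = NOT T = F
NOT NOT (p3 OR p4) IFF p3 = F IFF F = T
((p5 IMPLIES p3) IMPLIES (((p5 IMPLIES p6) AND ((p5 IMPLIES p6) IMPLIES p5)) IMPLIES (p6 XOR NOT (p3 XOR p6)))) IFF (NOT NOT (p3 OR p4) IFF p3) = T IFF T = T

T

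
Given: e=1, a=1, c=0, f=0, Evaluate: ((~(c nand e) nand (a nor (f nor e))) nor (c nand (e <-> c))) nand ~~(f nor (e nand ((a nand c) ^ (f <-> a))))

1

Substituting e=1, a=1, c=0, f=0:
c nand e = 0 nand 1 = 1
~(c nand e) = ~1 = 0
f nor e = 0 nor 1 = 0
a nor (f nor e) = 1 nor 0 = 0
~(c nand e) nand (a nor (f nor e)) = 0 nand 0 = 1
e <-> c = 1 <-> 0 = 0
c nand (e <-> c) = 0 nand 0 = 1
(~(c nand e) nand (a nor (f nor e))) nor (c nand (e <-> c)) = 1 nor 1 = 0
a nand c = 1 nand 0 = 1
f <-> a = 0 <-> 1 = 0
(a nand c) ^ (f <-> a) = 1 ^ 0 = 1
e nand ((a nand c) ^ (f <-> a)) = 1 nand 1 = 0
f nor (e nand ((a nand c) ^ (f <-> a))) = 0 nor 0 = 1
~(f nor (e nand ((a nand c) ^ (f <-> a)))) = ~1 = 0
~~(f nor (e nand ((a nand c) ^ (f <-> a)))) = ~0 = 1
((~(c nand e) nand (a nor (f nor e))) nor (c nand (e <-> c))) nand ~~(f nor (e nand ((a nand c) ^ (f <-> a)))) = 0 nand 1 = 1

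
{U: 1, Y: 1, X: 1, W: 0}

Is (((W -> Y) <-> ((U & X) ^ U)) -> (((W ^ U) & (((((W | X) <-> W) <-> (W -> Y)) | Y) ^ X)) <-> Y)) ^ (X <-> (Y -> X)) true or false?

0

W -> Y = 0 -> 1 = 1
U & X = 1 & 1 = 1
(U & X) ^ U = 1 ^ 1 = 0
(W -> Y) <-> ((U & X) ^ U) = 1 <-> 0 = 0
W ^ U = 0 ^ 1 = 1
W | X = 0 | 1 = 1
(W | X) <-> W = 1 <-> 0 = 0
W -> Y = 0 -> 1 = 1
((W | X) <-> W) <-> (W -> Y) = 0 <-> 1 = 0
(((W | X) <-> W) <-> (W -> Y)) | Y = 0 | 1 = 1
((((W | X) <-> W) <-> (W -> Y)) | Y) ^ X = 1 ^ 1 = 0
(W ^ U) & (((((W | X) <-> W) <-> (W -> Y)) | Y) ^ X) = 1 & 0 = 0
((W ^ U) & (((((W | X) <-> W) <-> (W -> Y)) | Y) ^ X)) <-> Y = 0 <-> 1 = 0
((W -> Y) <-> ((U & X) ^ U)) -> (((W ^ U) & (((((W | X) <-> W) <-> (W -> Y)) | Y) ^ X)) <-> Y) = 0 -> 0 = 1
Y -> X = 1 -> 1 = 1
X <-> (Y -> X) = 1 <-> 1 = 1
(((W -> Y) <-> ((U & X) ^ U)) -> (((W ^ U) & (((((W | X) <-> W) <-> (W -> Y)) | Y) ^ X)) <-> Y)) ^ (X <-> (Y -> X)) = 1 ^ 1 = 0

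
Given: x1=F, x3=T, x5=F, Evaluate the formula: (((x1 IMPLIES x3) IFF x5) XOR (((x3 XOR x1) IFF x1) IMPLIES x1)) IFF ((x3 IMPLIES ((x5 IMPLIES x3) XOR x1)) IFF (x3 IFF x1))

x1 IMPLIES x3 = F IMPLIES T = T
(x1 IMPLIES x3) IFF x5 = T IFF F = F
x3 XOR x1 = T XOR F = T
(x3 XOR x1) IFF x1 = T IFF F = F
((x3 XOR x1) IFF x1) IMPLIES x1 = F IMPLIES F = T
((x1 IMPLIES x3) IFF x5) XOR (((x3 XOR x1) IFF x1) IMPLIES x1) = F XOR T = T
x5 IMPLIES x3 = F IMPLIES T = T
(x5 IMPLIES x3) XOR x1 = T XOR F = T
x3 IMPLIES ((x5 IMPLIES x3) XOR x1) = T IMPLIES T = T
x3 IFF x1 = T IFF F = F
(x3 IMPLIES ((x5 IMPLIES x3) XOR x1)) IFF (x3 IFF x1) = T IFF F = F
(((x1 IMPLIES x3) IFF x5) XOR (((x3 XOR x1) IFF x1) IMPLIES x1)) IFF ((x3 IMPLIES ((x5 IMPLIES x3) XOR x1)) IFF (x3 IFF x1)) = T IFF F = F

F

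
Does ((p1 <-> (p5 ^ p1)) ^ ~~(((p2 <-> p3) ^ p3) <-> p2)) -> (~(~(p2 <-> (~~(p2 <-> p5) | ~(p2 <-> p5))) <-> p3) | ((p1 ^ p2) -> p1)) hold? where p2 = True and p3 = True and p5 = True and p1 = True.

p5 ^ p1 = True ^ True = False
p1 <-> (p5 ^ p1) = True <-> False = False
p2 <-> p3 = True <-> True = True
(p2 <-> p3) ^ p3 = True ^ True = False
((p2 <-> p3) ^ p3) <-> p2 = False <-> True = False
~(((p2 <-> p3) ^ p3) <-> p2) = ~False = True
~~(((p2 <-> p3) ^ p3) <-> p2) = ~True = False
(p1 <-> (p5 ^ p1)) ^ ~~(((p2 <-> p3) ^ p3) <-> p2) = False ^ False = False
p2 <-> p5 = True <-> True = True
~(p2 <-> p5) = ~True = False
~~(p2 <-> p5) = ~False = True
p2 <-> p5 = True <-> True = True
~(p2 <-> p5) = ~True = False
~~(p2 <-> p5) | ~(p2 <-> p5) = True | False = True
p2 <-> (~~(p2 <-> p5) | ~(p2 <-> p5)) = True <-> True = True
~(p2 <-> (~~(p2 <-> p5) | ~(p2 <-> p5))) = ~True = False
~(p2 <-> (~~(p2 <-> p5) | ~(p2 <-> p5))) <-> p3 = False <-> True = False
~(~(p2 <-> (~~(p2 <-> p5) | ~(p2 <-> p5))) <-> p3) = ~False = True
p1 ^ p2 = True ^ True = False
(p1 ^ p2) -> p1 = False -> True = True
~(~(p2 <-> (~~(p2 <-> p5) | ~(p2 <-> p5))) <-> p3) | ((p1 ^ p2) -> p1) = True | True = True
((p1 <-> (p5 ^ p1)) ^ ~~(((p2 <-> p3) ^ p3) <-> p2)) -> (~(~(p2 <-> (~~(p2 <-> p5) | ~(p2 <-> p5))) <-> p3) | ((p1 ^ p2) -> p1)) = False -> True = True

True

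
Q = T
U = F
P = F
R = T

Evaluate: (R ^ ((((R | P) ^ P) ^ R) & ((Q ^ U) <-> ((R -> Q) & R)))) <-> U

F

R | P = T | F = T
(R | P) ^ P = T ^ F = T
((R | P) ^ P) ^ R = T ^ T = F
Q ^ U = T ^ F = T
R -> Q = T -> T = T
(R -> Q) & R = T & T = T
(Q ^ U) <-> ((R -> Q) & R) = T <-> T = T
(((R | P) ^ P) ^ R) & ((Q ^ U) <-> ((R -> Q) & R)) = F & T = F
R ^ ((((R | P) ^ P) ^ R) & ((Q ^ U) <-> ((R -> Q) & R))) = T ^ F = T
(R ^ ((((R | P) ^ P) ^ R) & ((Q ^ U) <-> ((R -> Q) & R)))) <-> U = T <-> F = F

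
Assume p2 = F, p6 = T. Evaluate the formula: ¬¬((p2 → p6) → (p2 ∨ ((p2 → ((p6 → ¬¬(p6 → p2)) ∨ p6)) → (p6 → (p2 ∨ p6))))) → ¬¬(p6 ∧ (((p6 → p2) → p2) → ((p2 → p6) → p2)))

F

p2 → p6 = F → T = T
p6 → p2 = T → F = F
¬(p6 → p2) = ¬F = T
¬¬(p6 → p2) = ¬T = F
p6 → ¬¬(p6 → p2) = T → F = F
(p6 → ¬¬(p6 → p2)) ∨ p6 = F ∨ T = T
p2 → ((p6 → ¬¬(p6 → p2)) ∨ p6) = F → T = T
p2 ∨ p6 = F ∨ T = T
p6 → (p2 ∨ p6) = T → T = T
(p2 → ((p6 → ¬¬(p6 → p2)) ∨ p6)) → (p6 → (p2 ∨ p6)) = T → T = T
p2 ∨ ((p2 → ((p6 → ¬¬(p6 → p2)) ∨ p6)) → (p6 → (p2 ∨ p6))) = F ∨ T = T
(p2 → p6) → (p2 ∨ ((p2 → ((p6 → ¬¬(p6 → p2)) ∨ p6)) → (p6 → (p2 ∨ p6)))) = T → T = T
¬((p2 → p6) → (p2 ∨ ((p2 → ((p6 → ¬¬(p6 → p2)) ∨ p6)) → (p6 → (p2 ∨ p6))))) = ¬T = F
¬¬((p2 → p6) → (p2 ∨ ((p2 → ((p6 → ¬¬(p6 → p2)) ∨ p6)) → (p6 → (p2 ∨ p6))))) = ¬F = T
p6 → p2 = T → F = F
(p6 → p2) → p2 = F → F = T
p2 → p6 = F → T = T
(p2 → p6) → p2 = T → F = F
((p6 → p2) → p2) → ((p2 → p6) → p2) = T → F = F
p6 ∧ (((p6 → p2) → p2) → ((p2 → p6) → p2)) = T ∧ F = F
¬(p6 ∧ (((p6 → p2) → p2) → ((p2 → p6) → p2))) = ¬F = T
¬¬(p6 ∧ (((p6 → p2) → p2) → ((p2 → p6) → p2))) = ¬T = F
¬¬((p2 → p6) → (p2 ∨ ((p2 → ((p6 → ¬¬(p6 → p2)) ∨ p6)) → (p6 → (p2 ∨ p6))))) → ¬¬(p6 ∧ (((p6 → p2) → p2) → ((p2 → p6) → p2))) = T → F = F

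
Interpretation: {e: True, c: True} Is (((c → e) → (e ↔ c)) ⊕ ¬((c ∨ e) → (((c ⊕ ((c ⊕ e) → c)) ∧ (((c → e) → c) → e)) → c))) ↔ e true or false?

True

Substituting e=True, c=True:
c → e = True → True = True
e ↔ c = True ↔ True = True
(c → e) → (e ↔ c) = True → True = True
c ∨ e = True ∨ True = True
c ⊕ e = True ⊕ True = False
(c ⊕ e) → c = False → True = True
c ⊕ ((c ⊕ e) → c) = True ⊕ True = False
c → e = True → True = True
(c → e) → c = True → True = True
((c → e) → c) → e = True → True = True
(c ⊕ ((c ⊕ e) → c)) ∧ (((c → e) → c) → e) = False ∧ True = False
((c ⊕ ((c ⊕ e) → c)) ∧ (((c → e) → c) → e)) → c = False → True = True
(c ∨ e) → (((c ⊕ ((c ⊕ e) → c)) ∧ (((c → e) → c) → e)) → c) = True → True = True
¬((c ∨ e) → (((c ⊕ ((c ⊕ e) → c)) ∧ (((c → e) → c) → e)) → c)) = ¬True = False
((c → e) → (e ↔ c)) ⊕ ¬((c ∨ e) → (((c ⊕ ((c ⊕ e) → c)) ∧ (((c → e) → c) → e)) → c)) = True ⊕ False = True
(((c → e) → (e ↔ c)) ⊕ ¬((c ∨ e) → (((c ⊕ ((c ⊕ e) → c)) ∧ (((c → e) → c) → e)) → c))) ↔ e = True ↔ True = True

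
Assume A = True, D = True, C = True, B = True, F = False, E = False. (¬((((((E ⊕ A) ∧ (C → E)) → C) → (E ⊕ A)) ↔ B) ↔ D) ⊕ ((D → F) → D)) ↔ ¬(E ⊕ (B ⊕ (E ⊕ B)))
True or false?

E ⊕ A = False ⊕ True = True
C → E = True → False = False
(E ⊕ A) ∧ (C → E) = True ∧ False = False
((E ⊕ A) ∧ (C → E)) → C = False → True = True
E ⊕ A = False ⊕ True = True
(((E ⊕ A) ∧ (C → E)) → C) → (E ⊕ A) = True → True = True
((((E ⊕ A) ∧ (C → E)) → C) → (E ⊕ A)) ↔ B = True ↔ True = True
(((((E ⊕ A) ∧ (C → E)) → C) → (E ⊕ A)) ↔ B) ↔ D = True ↔ True = True
¬((((((E ⊕ A) ∧ (C → E)) → C) → (E ⊕ A)) ↔ B) ↔ D) = ¬True = False
D → F = True → False = False
(D → F) → D = False → True = True
¬((((((E ⊕ A) ∧ (C → E)) → C) → (E ⊕ A)) ↔ B) ↔ D) ⊕ ((D → F) → D) = False ⊕ True = True
E ⊕ B = False ⊕ True = True
B ⊕ (E ⊕ B) = True ⊕ True = False
E ⊕ (B ⊕ (E ⊕ B)) = False ⊕ False = False
¬(E ⊕ (B ⊕ (E ⊕ B))) = ¬False = True
(¬((((((E ⊕ A) ∧ (C → E)) → C) → (E ⊕ A)) ↔ B) ↔ D) ⊕ ((D → F) → D)) ↔ ¬(E ⊕ (B ⊕ (E ⊕ B))) = True ↔ True = True

True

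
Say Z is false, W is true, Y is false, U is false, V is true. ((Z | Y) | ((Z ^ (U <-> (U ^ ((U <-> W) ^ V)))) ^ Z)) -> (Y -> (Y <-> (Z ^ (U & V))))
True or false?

True

Z | Y = False | False = False
U <-> W = False <-> True = False
(U <-> W) ^ V = False ^ True = True
U ^ ((U <-> W) ^ V) = False ^ True = True
U <-> (U ^ ((U <-> W) ^ V)) = False <-> True = False
Z ^ (U <-> (U ^ ((U <-> W) ^ V))) = False ^ False = False
(Z ^ (U <-> (U ^ ((U <-> W) ^ V)))) ^ Z = False ^ False = False
(Z | Y) | ((Z ^ (U <-> (U ^ ((U <-> W) ^ V)))) ^ Z) = False | False = False
U & V = False & True = False
Z ^ (U & V) = False ^ False = False
Y <-> (Z ^ (U & V)) = False <-> False = True
Y -> (Y <-> (Z ^ (U & V))) = False -> True = True
((Z | Y) | ((Z ^ (U <-> (U ^ ((U <-> W) ^ V)))) ^ Z)) -> (Y -> (Y <-> (Z ^ (U & V)))) = False -> True = True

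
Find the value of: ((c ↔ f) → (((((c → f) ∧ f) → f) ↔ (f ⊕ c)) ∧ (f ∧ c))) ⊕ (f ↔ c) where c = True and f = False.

True

c ↔ f = True ↔ False = False
c → f = True → False = False
(c → f) ∧ f = False ∧ False = False
((c → f) ∧ f) → f = False → False = True
f ⊕ c = False ⊕ True = True
(((c → f) ∧ f) → f) ↔ (f ⊕ c) = True ↔ True = True
f ∧ c = False ∧ True = False
((((c → f) ∧ f) → f) ↔ (f ⊕ c)) ∧ (f ∧ c) = True ∧ False = False
(c ↔ f) → (((((c → f) ∧ f) → f) ↔ (f ⊕ c)) ∧ (f ∧ c)) = False → False = True
f ↔ c = False ↔ True = False
((c ↔ f) → (((((c → f) ∧ f) → f) ↔ (f ⊕ c)) ∧ (f ∧ c))) ⊕ (f ↔ c) = True ⊕ False = True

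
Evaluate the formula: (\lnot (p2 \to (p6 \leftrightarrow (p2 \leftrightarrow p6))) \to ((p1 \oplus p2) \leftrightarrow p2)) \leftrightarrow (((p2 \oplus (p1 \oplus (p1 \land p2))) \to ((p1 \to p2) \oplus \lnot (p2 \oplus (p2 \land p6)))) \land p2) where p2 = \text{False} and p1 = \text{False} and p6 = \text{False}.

\text{False}

p2 \leftrightarrow p6 = \text{False} \leftrightarrow \text{False} = \text{True}
p6 \leftrightarrow (p2 \leftrightarrow p6) = \text{False} \leftrightarrow \text{True} = \text{False}
p2 \to (p6 \leftrightarrow (p2 \leftrightarrow p6)) = \text{False} \to \text{False} = \text{True}
\lnot (p2 \to (p6 \leftrightarrow (p2 \leftrightarrow p6))) = \lnot \text{True} = \text{False}
p1 \oplus p2 = \text{False} \oplus \text{False} = \text{False}
(p1 \oplus p2) \leftrightarrow p2 = \text{False} \leftrightarrow \text{False} = \text{True}
\lnot (p2 \to (p6 \leftrightarrow (p2 \leftrightarrow p6))) \to ((p1 \oplus p2) \leftrightarrow p2) = \text{False} \to \text{True} = \text{True}
p1 \land p2 = \text{False} \land \text{False} = \text{False}
p1 \oplus (p1 \land p2) = \text{False} \oplus \text{False} = \text{False}
p2 \oplus (p1 \oplus (p1 \land p2)) = \text{False} \oplus \text{False} = \text{False}
p1 \to p2 = \text{False} \to \text{False} = \text{True}
p2 \land p6 = \text{False} \land \text{False} = \text{False}
p2 \oplus (p2 \land p6) = \text{False} \oplus \text{False} = \text{False}
\lnot (p2 \oplus (p2 \land p6)) = \lnot \text{False} = \text{True}
(p1 \to p2) \oplus \lnot (p2 \oplus (p2 \land p6)) = \text{True} \oplus \text{True} = \text{False}
(p2 \oplus (p1 \oplus (p1 \land p2))) \to ((p1 \to p2) \oplus \lnot (p2 \oplus (p2 \land p6))) = \text{False} \to \text{False} = \text{True}
((p2 \oplus (p1 \oplus (p1 \land p2))) \to ((p1 \to p2) \oplus \lnot (p2 \oplus (p2 \land p6)))) \land p2 = \text{True} \land \text{False} = \text{False}
(\lnot (p2 \to (p6 \leftrightarrow (p2 \leftrightarrow p6))) \to ((p1 \oplus p2) \leftrightarrow p2)) \leftrightarrow (((p2 \oplus (p1 \oplus (p1 \land p2))) \to ((p1 \to p2) \oplus \lnot (p2 \oplus (p2 \land p6)))) \land p2) = \text{True} \leftrightarrow \text{False} = \text{False}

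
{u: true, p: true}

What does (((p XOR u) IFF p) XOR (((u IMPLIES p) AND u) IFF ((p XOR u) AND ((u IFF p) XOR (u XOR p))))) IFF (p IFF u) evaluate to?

p XOR u = true XOR true = false
(p XOR u) IFF p = false IFF true = false
u IMPLIES p = true IMPLIES true = true
(u IMPLIES p) AND u = true AND true = true
p XOR u = true XOR true = false
u IFF p = true IFF true = true
u XOR p = true XOR true = false
(u IFF p) XOR (u XOR p) = true XOR false = true
(p XOR u) AND ((u IFF p) XOR (u XOR p)) = false AND true = false
((u IMPLIES p) AND u) IFF ((p XOR u) AND ((u IFF p) XOR (u XOR p))) = true IFF false = false
((p XOR u) IFF p) XOR (((u IMPLIES p) AND u) IFF ((p XOR u) AND ((u IFF p) XOR (u XOR p)))) = false XOR false = false
p IFF u = true IFF true = true
(((p XOR u) IFF p) XOR (((u IMPLIES p) AND u) IFF ((p XOR u) AND ((u IFF p) XOR (u XOR p))))) IFF (p IFF u) = false IFF true = false

false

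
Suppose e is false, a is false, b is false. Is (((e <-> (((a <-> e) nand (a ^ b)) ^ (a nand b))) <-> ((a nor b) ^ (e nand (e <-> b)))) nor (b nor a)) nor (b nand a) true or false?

a <-> e = 0 <-> 0 = 1
a ^ b = 0 ^ 0 = 0
(a <-> e) nand (a ^ b) = 1 nand 0 = 1
a nand b = 0 nand 0 = 1
((a <-> e) nand (a ^ b)) ^ (a nand b) = 1 ^ 1 = 0
e <-> (((a <-> e) nand (a ^ b)) ^ (a nand b)) = 0 <-> 0 = 1
a nor b = 0 nor 0 = 1
e <-> b = 0 <-> 0 = 1
e nand (e <-> b) = 0 nand 1 = 1
(a nor b) ^ (e nand (e <-> b)) = 1 ^ 1 = 0
(e <-> (((a <-> e) nand (a ^ b)) ^ (a nand b))) <-> ((a nor b) ^ (e nand (e <-> b))) = 1 <-> 0 = 0
b nor a = 0 nor 0 = 1
((e <-> (((a <-> e) nand (a ^ b)) ^ (a nand b))) <-> ((a nor b) ^ (e nand (e <-> b)))) nor (b nor a) = 0 nor 1 = 0
b nand a = 0 nand 0 = 1
(((e <-> (((a <-> e) nand (a ^ b)) ^ (a nand b))) <-> ((a nor b) ^ (e nand (e <-> b)))) nor (b nor a)) nor (b nand a) = 0 nor 1 = 0

0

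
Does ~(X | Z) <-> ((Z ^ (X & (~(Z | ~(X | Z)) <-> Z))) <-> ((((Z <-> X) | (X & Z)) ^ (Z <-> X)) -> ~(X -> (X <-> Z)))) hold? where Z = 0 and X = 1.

Substituting Z=0, X=1:
X | Z = 1 | 0 = 1
~(X | Z) = ~1 = 0
X | Z = 1 | 0 = 1
~(X | Z) = ~1 = 0
Z | ~(X | Z) = 0 | 0 = 0
~(Z | ~(X | Z)) = ~0 = 1
~(Z | ~(X | Z)) <-> Z = 1 <-> 0 = 0
X & (~(Z | ~(X | Z)) <-> Z) = 1 & 0 = 0
Z ^ (X & (~(Z | ~(X | Z)) <-> Z)) = 0 ^ 0 = 0
Z <-> X = 0 <-> 1 = 0
X & Z = 1 & 0 = 0
(Z <-> X) | (X & Z) = 0 | 0 = 0
Z <-> X = 0 <-> 1 = 0
((Z <-> X) | (X & Z)) ^ (Z <-> X) = 0 ^ 0 = 0
X <-> Z = 1 <-> 0 = 0
X -> (X <-> Z) = 1 -> 0 = 0
~(X -> (X <-> Z)) = ~0 = 1
(((Z <-> X) | (X & Z)) ^ (Z <-> X)) -> ~(X -> (X <-> Z)) = 0 -> 1 = 1
(Z ^ (X & (~(Z | ~(X | Z)) <-> Z))) <-> ((((Z <-> X) | (X & Z)) ^ (Z <-> X)) -> ~(X -> (X <-> Z))) = 0 <-> 1 = 0
~(X | Z) <-> ((Z ^ (X & (~(Z | ~(X | Z)) <-> Z))) <-> ((((Z <-> X) | (X & Z)) ^ (Z <-> X)) -> ~(X -> (X <-> Z)))) = 0 <-> 0 = 1

1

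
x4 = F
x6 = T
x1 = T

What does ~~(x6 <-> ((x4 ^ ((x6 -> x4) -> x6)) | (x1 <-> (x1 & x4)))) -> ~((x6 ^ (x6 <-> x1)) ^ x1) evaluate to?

x6 -> x4 = T -> F = F
(x6 -> x4) -> x6 = F -> T = T
x4 ^ ((x6 -> x4) -> x6) = F ^ T = T
x1 & x4 = T & F = F
x1 <-> (x1 & x4) = T <-> F = F
(x4 ^ ((x6 -> x4) -> x6)) | (x1 <-> (x1 & x4)) = T | F = T
x6 <-> ((x4 ^ ((x6 -> x4) -> x6)) | (x1 <-> (x1 & x4))) = T <-> T = T
~(x6 <-> ((x4 ^ ((x6 -> x4) -> x6)) | (x1 <-> (x1 & x4)))) = ~T = F
~~(x6 <-> ((x4 ^ ((x6 -> x4) -> x6)) | (x1 <-> (x1 & x4)))) = ~F = T
x6 <-> x1 = T <-> T = T
x6 ^ (x6 <-> x1) = T ^ T = F
(x6 ^ (x6 <-> x1)) ^ x1 = F ^ T = T
~((x6 ^ (x6 <-> x1)) ^ x1) = ~T = F
~~(x6 <-> ((x4 ^ ((x6 -> x4) -> x6)) | (x1 <-> (x1 & x4)))) -> ~((x6 ^ (x6 <-> x1)) ^ x1) = T -> F = F

F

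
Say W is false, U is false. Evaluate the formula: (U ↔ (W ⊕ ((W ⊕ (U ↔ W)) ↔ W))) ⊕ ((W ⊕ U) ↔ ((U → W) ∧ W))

U ↔ W = False ↔ False = True
W ⊕ (U ↔ W) = False ⊕ True = True
(W ⊕ (U ↔ W)) ↔ W = True ↔ False = False
W ⊕ ((W ⊕ (U ↔ W)) ↔ W) = False ⊕ False = False
U ↔ (W ⊕ ((W ⊕ (U ↔ W)) ↔ W)) = False ↔ False = True
W ⊕ U = False ⊕ False = False
U → W = False → False = True
(U → W) ∧ W = True ∧ False = False
(W ⊕ U) ↔ ((U → W) ∧ W) = False ↔ False = True
(U ↔ (W ⊕ ((W ⊕ (U ↔ W)) ↔ W))) ⊕ ((W ⊕ U) ↔ ((U → W) ∧ W)) = True ⊕ True = False

False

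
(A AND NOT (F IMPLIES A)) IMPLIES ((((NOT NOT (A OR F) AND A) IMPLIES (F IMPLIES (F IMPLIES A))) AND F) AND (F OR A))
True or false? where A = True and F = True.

F IMPLIES A = True IMPLIES True = True
NOT (F IMPLIES A) = NOT True = False
A AND NOT (F IMPLIES A) = True AND False = False
A OR F = True OR True = True
NOT (A OR F) = NOT True = False
NOT NOT (A OR F) = NOT False = True
NOT NOT (A OR F) AND A = True AND True = True
F IMPLIES A = True IMPLIES True = True
F IMPLIES (F IMPLIES A) = True IMPLIES True = True
(NOT NOT (A OR F) AND A) IMPLIES (F IMPLIES (F IMPLIES A)) = True IMPLIES True = True
((NOT NOT (A OR F) AND A) IMPLIES (F IMPLIES (F IMPLIES A))) AND F = True AND True = True
F OR A = True OR True = True
(((NOT NOT (A OR F) AND A) IMPLIES (F IMPLIES (F IMPLIES A))) AND F) AND (F OR A) = True AND True = True
(A AND NOT (F IMPLIES A)) IMPLIES ((((NOT NOT (A OR F) AND A) IMPLIES (F IMPLIES (F IMPLIES A))) AND F) AND (F OR A)) = False IMPLIES True = True

True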